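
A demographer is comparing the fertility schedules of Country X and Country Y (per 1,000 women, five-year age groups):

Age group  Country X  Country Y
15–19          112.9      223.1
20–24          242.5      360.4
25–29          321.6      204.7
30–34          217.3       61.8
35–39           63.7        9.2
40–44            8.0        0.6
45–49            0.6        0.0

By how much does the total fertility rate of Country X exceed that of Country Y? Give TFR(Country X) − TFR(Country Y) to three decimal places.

0.534

Country X:
  Sum of ASFRs = 112.9 + 242.5 + 321.6 + 217.3 + 63.7 + 8.0 + 0.6 = 966.6
  TFR = 5 × 966.6 / 1000 = 4.833
Country Y:
  Sum of ASFRs = 223.1 + 360.4 + 204.7 + 61.8 + 9.2 + 0.6 + 0.0 = 859.8
  TFR = 5 × 859.8 / 1000 = 4.299
Difference = 4.833 − 4.299 = 0.534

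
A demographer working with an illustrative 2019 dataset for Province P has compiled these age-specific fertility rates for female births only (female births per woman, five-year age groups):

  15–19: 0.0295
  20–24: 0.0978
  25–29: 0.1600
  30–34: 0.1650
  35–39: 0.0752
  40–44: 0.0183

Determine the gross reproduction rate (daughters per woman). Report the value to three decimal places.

Sum of female ASFRs = 0.0295 + 0.0978 + 0.1600 + 0.1650 + 0.0752 + 0.0183 = 0.5458
GRR = 5 × 0.5458 = 2.729

2.729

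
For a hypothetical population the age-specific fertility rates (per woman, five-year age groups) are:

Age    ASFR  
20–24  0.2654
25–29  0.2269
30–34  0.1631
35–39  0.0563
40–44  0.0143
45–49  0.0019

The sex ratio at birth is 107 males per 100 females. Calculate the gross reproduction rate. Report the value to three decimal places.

1.758

Proportion female at birth = 100 / (100 + 107) = 0.48309.
Sum of ASFRs = 0.2654 + 0.2269 + 0.1631 + 0.0563 + 0.0143 + 0.0019 = 0.7279
TFR = 5 × 0.7279 = 3.6395
GRR = 0.48309 × 3.6395 = 1.75821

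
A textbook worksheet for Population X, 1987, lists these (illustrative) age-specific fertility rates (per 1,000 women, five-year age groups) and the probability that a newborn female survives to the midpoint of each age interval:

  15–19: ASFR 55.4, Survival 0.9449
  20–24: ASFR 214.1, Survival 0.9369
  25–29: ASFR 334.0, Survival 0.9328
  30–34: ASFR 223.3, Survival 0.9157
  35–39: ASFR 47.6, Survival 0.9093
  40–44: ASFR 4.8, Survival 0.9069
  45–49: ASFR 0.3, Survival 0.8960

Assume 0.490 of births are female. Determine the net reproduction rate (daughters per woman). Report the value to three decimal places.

2.001

Proportion female at birth = 0.490.
Weighting each age-specific rate by interval width and survival:
  15–19: 5 × 55.4/1000 × 0.9449 = 0.26174
  20–24: 5 × 214.1/1000 × 0.9369 = 1.00295
  25–29: 5 × 334.0/1000 × 0.9328 = 1.55778
  30–34: 5 × 223.3/1000 × 0.9157 = 1.02238
  35–39: 5 × 47.6/1000 × 0.9093 = 0.21641
  40–44: 5 × 4.8/1000 × 0.9069 = 0.02177
  45–49: 5 × 0.3/1000 × 0.8960 = 0.00134
Sum = 4.08437
NRR = 0.490 × 4.08437 = 2.00134
NRR > 1, so each generation more than replaces itself.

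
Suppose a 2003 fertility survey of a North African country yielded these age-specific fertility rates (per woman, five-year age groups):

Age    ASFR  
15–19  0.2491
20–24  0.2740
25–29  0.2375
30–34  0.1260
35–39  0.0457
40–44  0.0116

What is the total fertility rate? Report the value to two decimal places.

4.72

Sum of ASFRs = 0.2491 + 0.2740 + 0.2375 + 0.1260 + 0.0457 + 0.0116 = 0.9439
TFR = 5 × 0.9439 = 4.7195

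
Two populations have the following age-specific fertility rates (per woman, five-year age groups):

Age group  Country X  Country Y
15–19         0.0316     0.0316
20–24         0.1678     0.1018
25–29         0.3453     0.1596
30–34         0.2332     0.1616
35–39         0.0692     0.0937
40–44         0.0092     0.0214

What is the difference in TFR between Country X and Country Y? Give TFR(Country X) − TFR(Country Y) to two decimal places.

1.43

Country X:
  Sum of ASFRs = 0.0316 + 0.1678 + 0.3453 + 0.2332 + 0.0692 + 0.0092 = 0.8563
  TFR = 5 × 0.8563 = 4.2815
Country Y:
  Sum of ASFRs = 0.0316 + 0.1018 + 0.1596 + 0.1616 + 0.0937 + 0.0214 = 0.5697
  TFR = 5 × 0.5697 = 2.8485
Difference = 4.2815 − 2.8485 = 1.433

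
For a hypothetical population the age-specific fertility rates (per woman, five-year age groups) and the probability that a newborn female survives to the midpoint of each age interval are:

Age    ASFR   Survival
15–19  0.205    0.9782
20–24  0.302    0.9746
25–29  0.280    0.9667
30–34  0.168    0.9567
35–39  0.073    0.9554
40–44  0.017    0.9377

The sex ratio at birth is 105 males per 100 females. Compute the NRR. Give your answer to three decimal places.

2.468

Proportion female at birth = 100 / (100 + 105) = 0.48780.
Each age group contributes 5 × ASFR × survival:
  15–19: 5 × 0.205 × 0.9782 = 1.00266
  20–24: 5 × 0.302 × 0.9746 = 1.47165
  25–29: 5 × 0.280 × 0.9667 = 1.35338
  30–34: 5 × 0.168 × 0.9567 = 0.80363
  35–39: 5 × 0.073 × 0.9554 = 0.34872
  40–44: 5 × 0.017 × 0.9377 = 0.07970
Sum = 5.05974
NRR = 0.48780 × 5.05974 = 2.46814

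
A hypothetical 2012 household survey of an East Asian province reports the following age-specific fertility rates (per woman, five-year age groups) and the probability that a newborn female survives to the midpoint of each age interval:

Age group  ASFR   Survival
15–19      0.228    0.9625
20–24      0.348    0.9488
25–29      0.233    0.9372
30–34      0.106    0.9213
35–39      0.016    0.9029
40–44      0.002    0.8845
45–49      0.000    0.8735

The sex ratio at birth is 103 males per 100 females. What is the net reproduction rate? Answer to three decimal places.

2.172

Proportion female at birth = 100 / (100 + 103) = 0.49261.
Weighting each age-specific rate by interval width and survival:
  15–19: 5 × 0.228 × 0.9625 = 1.09725
  20–24: 5 × 0.348 × 0.9488 = 1.65091
  25–29: 5 × 0.233 × 0.9372 = 1.09184
  30–34: 5 × 0.106 × 0.9213 = 0.48829
  35–39: 5 × 0.016 × 0.9029 = 0.07223
  40–44: 5 × 0.002 × 0.8845 = 0.00885
  45–49: 5 × 0.000 × 0.8735 = 0.00000
Sum = 4.40937
NRR = 0.49261 × 4.40937 = 2.17210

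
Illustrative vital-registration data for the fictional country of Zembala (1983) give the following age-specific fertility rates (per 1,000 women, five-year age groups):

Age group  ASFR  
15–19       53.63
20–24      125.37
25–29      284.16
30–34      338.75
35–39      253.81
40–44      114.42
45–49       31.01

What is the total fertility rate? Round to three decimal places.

Sum of ASFRs = 53.63 + 125.37 + 284.16 + 338.75 + 253.81 + 114.42 + 31.01 = 1201.15
TFR = 5 × 1201.15 / 1000 = 6.00575

6.006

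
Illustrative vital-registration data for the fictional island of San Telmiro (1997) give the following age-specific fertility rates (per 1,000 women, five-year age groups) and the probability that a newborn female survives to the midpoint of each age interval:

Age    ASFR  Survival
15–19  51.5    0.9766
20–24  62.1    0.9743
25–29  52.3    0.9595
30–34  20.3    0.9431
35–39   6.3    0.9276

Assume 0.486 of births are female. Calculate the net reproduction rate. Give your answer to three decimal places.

Proportion female at birth = 0.486.
Weighting each age-specific rate by interval width and survival:
  15–19: 5 × 51.5/1000 × 0.9766 = 0.25147
  20–24: 5 × 62.1/1000 × 0.9743 = 0.30252
  25–29: 5 × 52.3/1000 × 0.9595 = 0.25091
  30–34: 5 × 20.3/1000 × 0.9431 = 0.09572
  35–39: 5 × 6.3/1000 × 0.9276 = 0.02922
Sum = 0.92984
NRR = 0.486 × 0.92984 = 0.45190
With NRR below 1 the population is below replacement fertility.

0.452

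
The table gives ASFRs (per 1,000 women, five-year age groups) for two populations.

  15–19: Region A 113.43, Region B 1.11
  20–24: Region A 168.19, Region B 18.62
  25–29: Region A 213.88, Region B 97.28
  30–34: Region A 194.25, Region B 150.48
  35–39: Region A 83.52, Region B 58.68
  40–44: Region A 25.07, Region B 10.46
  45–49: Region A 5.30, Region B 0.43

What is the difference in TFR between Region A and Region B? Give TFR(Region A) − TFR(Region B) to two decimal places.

2.33

Region A:
  Sum of ASFRs = 113.43 + 168.19 + 213.88 + 194.25 + 83.52 + 25.07 + 5.30 = 803.64
  TFR = 5 × 803.64 / 1000 = 4.0182
Region B:
  Sum of ASFRs = 1.11 + 18.62 + 97.28 + 150.48 + 58.68 + 10.46 + 0.43 = 337.06
  TFR = 5 × 337.06 / 1000 = 1.6853
Difference = 4.0182 − 1.6853 = 2.3329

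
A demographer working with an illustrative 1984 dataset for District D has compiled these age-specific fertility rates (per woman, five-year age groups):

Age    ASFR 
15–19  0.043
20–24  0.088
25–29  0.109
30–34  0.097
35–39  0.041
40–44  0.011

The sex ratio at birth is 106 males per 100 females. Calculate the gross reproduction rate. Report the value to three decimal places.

Proportion female at birth = 100 / (100 + 106) = 0.48544.
Sum of ASFRs = 0.043 + 0.088 + 0.109 + 0.097 + 0.041 + 0.011 = 0.389
TFR = 5 × 0.389 = 1.945
GRR = 0.48544 × 1.945 = 0.94418

0.944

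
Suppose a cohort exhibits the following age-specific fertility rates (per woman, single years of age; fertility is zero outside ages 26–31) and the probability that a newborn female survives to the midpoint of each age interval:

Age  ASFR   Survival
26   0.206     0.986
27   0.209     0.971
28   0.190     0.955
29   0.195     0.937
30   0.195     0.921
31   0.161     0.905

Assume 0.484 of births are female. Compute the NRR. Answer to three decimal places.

Proportion female at birth = 0.484.
Survival-weighted fertility by age (1·fₓ·Sₓ):
  26: 1 × 0.206 × 0.986 = 0.20312
  27: 1 × 0.209 × 0.971 = 0.20294
  28: 1 × 0.190 × 0.955 = 0.18145
  29: 1 × 0.195 × 0.937 = 0.18272
  30: 1 × 0.195 × 0.921 = 0.17960
  31: 1 × 0.161 × 0.905 = 0.14571
Sum = 1.09554
NRR = 0.484 × 1.09554 = 0.53024
An NRR under 1 implies long-run decline under these rates.

0.530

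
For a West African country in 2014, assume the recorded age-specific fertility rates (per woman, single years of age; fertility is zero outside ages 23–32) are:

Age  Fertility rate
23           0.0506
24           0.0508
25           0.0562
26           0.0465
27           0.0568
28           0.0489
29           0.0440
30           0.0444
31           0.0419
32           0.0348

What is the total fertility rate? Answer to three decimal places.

0.475

Sum of ASFRs = 0.0506 + 0.0508 + 0.0562 + 0.0465 + 0.0568 + 0.0489 + 0.0440 + 0.0444 + 0.0419 + 0.0348 = 0.4749
TFR = 0.4749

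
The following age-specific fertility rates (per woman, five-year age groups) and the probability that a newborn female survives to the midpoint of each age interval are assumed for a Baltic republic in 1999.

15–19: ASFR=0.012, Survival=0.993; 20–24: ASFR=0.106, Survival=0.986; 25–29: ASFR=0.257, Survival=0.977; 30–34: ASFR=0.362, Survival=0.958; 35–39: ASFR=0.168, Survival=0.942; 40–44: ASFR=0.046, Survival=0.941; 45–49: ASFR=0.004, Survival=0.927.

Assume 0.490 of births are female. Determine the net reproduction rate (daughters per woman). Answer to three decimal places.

Proportion female at birth = 0.490.
Each age group contributes 5 × ASFR × survival:
  15–19: 5 × 0.012 × 0.993 = 0.05958
  20–24: 5 × 0.106 × 0.986 = 0.52258
  25–29: 5 × 0.257 × 0.977 = 1.25545
  30–34: 5 × 0.362 × 0.958 = 1.73398
  35–39: 5 × 0.168 × 0.942 = 0.79128
  40–44: 5 × 0.046 × 0.941 = 0.21643
  45–49: 5 × 0.004 × 0.927 = 0.01854
Sum = 4.59784
NRR = 0.490 × 4.59784 = 2.25294

2.253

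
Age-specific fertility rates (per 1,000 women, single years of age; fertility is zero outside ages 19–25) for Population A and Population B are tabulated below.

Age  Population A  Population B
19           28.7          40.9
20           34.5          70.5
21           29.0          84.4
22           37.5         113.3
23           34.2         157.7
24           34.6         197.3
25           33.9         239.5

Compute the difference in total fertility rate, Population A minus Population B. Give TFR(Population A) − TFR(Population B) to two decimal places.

Population A:
  Sum of ASFRs = 28.7 + 34.5 + 29.0 + 37.5 + 34.2 + 34.6 + 33.9 = 232.4
  TFR = 232.4 / 1000 = 0.2324
Population B:
  Sum of ASFRs = 40.9 + 70.5 + 84.4 + 113.3 + 157.7 + 197.3 + 239.5 = 903.6
  TFR = 903.6 / 1000 = 0.9036
Difference = 0.2324 − 0.9036 = -0.6712

-0.67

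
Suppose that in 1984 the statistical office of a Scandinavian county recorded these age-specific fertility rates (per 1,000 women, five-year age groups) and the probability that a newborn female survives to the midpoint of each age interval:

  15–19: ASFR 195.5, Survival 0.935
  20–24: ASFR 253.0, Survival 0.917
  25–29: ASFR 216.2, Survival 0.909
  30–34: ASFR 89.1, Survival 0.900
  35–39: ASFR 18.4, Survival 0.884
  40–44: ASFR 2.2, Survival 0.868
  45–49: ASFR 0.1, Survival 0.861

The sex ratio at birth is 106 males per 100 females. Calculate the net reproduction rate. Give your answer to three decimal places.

Proportion female at birth = 100 / (100 + 106) = 0.48544.
Weighting each age-specific rate by interval width and survival:
  15–19: 5 × 195.5/1000 × 0.935 = 0.91396
  20–24: 5 × 253.0/1000 × 0.917 = 1.16001
  25–29: 5 × 216.2/1000 × 0.909 = 0.98263
  30–34: 5 × 89.1/1000 × 0.900 = 0.40095
  35–39: 5 × 18.4/1000 × 0.884 = 0.08133
  40–44: 5 × 2.2/1000 × 0.868 = 0.00955
  45–49: 5 × 0.1/1000 × 0.861 = 0.00043
Sum = 3.54886
NRR = 0.48544 × 3.54886 = 1.72276
With NRR above 1 the population is above replacement fertility.

1.723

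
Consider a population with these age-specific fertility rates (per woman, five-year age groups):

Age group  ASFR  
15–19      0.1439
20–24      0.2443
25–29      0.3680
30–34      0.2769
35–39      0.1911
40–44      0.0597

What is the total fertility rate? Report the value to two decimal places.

Sum of ASFRs = 0.1439 + 0.2443 + 0.3680 + 0.2769 + 0.1911 + 0.0597 = 1.2839
TFR = 5 × 1.2839 = 6.4195

6.42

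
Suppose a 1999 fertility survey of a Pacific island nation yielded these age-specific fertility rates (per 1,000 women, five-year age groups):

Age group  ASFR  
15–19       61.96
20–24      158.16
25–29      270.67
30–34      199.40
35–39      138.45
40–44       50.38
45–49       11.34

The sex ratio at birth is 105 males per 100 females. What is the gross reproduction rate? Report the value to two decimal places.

Proportion female at birth = 100 / (100 + 105) = 0.48780.
Sum of ASFRs = 61.96 + 158.16 + 270.67 + 199.40 + 138.45 + 50.38 + 11.34 = 890.36
TFR = 5 × 890.36 / 1000 = 4.4518
GRR = 0.48780 × 4.4518 = 2.17159

2.17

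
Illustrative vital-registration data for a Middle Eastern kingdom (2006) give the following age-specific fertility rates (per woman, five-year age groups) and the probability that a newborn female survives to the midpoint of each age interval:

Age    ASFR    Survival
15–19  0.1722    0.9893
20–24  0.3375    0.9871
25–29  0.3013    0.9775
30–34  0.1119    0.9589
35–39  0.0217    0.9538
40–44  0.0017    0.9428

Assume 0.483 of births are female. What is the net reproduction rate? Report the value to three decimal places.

Proportion female at birth = 0.483.
Each age group contributes 5 × ASFR × survival:
  15–19: 5 × 0.1722 × 0.9893 = 0.85179
  20–24: 5 × 0.3375 × 0.9871 = 1.66573
  25–29: 5 × 0.3013 × 0.9775 = 1.47260
  30–34: 5 × 0.1119 × 0.9589 = 0.53650
  35–39: 5 × 0.0217 × 0.9538 = 0.10349
  40–44: 5 × 0.0017 × 0.9428 = 0.00801
Sum = 4.63812
NRR = 0.483 × 4.63812 = 2.24021

2.240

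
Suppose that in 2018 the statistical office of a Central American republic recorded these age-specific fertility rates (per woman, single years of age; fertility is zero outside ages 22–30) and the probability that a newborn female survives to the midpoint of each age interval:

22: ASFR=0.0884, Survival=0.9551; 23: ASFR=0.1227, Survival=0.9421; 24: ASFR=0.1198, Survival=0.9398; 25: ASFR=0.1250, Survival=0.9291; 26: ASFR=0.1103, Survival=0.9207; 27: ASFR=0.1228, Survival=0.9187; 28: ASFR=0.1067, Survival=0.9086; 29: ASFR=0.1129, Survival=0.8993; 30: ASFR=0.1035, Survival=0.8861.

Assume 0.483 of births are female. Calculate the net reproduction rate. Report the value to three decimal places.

Proportion female at birth = 0.483.
Per-age-group product (1 × ASFR × survival probability):
  22: 1 × 0.0884 × 0.9551 = 0.08443
  23: 1 × 0.1227 × 0.9421 = 0.11560
  24: 1 × 0.1198 × 0.9398 = 0.11259
  25: 1 × 0.1250 × 0.9291 = 0.11614
  26: 1 × 0.1103 × 0.9207 = 0.10155
  27: 1 × 0.1228 × 0.9187 = 0.11282
  28: 1 × 0.1067 × 0.9086 = 0.09695
  29: 1 × 0.1129 × 0.8993 = 0.10153
  30: 1 × 0.1035 × 0.8861 = 0.09171
Sum = 0.93332
NRR = 0.483 × 0.93332 = 0.45079
NRR < 1, so the cohort does not fully replace itself.

0.451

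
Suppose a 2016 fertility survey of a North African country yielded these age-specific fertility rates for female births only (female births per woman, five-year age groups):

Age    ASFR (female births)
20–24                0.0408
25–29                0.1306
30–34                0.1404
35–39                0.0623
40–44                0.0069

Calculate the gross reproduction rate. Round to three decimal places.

1.905

Sum of female ASFRs = 0.0408 + 0.1306 + 0.1404 + 0.0623 + 0.0069 = 0.3810
GRR = 5 × 0.3810 = 1.905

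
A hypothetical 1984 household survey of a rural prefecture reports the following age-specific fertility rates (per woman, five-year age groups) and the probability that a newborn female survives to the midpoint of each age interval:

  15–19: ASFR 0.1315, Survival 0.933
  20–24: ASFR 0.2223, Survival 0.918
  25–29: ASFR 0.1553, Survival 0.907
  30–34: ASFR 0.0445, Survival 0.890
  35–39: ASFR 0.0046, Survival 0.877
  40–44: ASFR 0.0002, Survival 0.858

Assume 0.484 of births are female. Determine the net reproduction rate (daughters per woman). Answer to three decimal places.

1.238

Proportion female at birth = 0.484.
Weighting each age-specific rate by interval width and survival:
  15–19: 5 × 0.1315 × 0.933 = 0.61345
  20–24: 5 × 0.2223 × 0.918 = 1.02036
  25–29: 5 × 0.1553 × 0.907 = 0.70429
  30–34: 5 × 0.0445 × 0.890 = 0.19803
  35–39: 5 × 0.0046 × 0.877 = 0.02017
  40–44: 5 × 0.0002 × 0.858 = 0.00086
Sum = 2.55716
NRR = 0.484 × 2.55716 = 1.23767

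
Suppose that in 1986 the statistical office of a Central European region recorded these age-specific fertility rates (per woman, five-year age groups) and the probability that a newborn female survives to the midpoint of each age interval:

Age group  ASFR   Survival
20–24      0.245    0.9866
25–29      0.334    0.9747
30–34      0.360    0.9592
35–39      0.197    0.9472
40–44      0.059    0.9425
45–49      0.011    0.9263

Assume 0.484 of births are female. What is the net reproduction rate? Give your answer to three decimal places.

Proportion female at birth = 0.484.
Survival-weighted fertility by age (5·fₓ·Sₓ):
  20–24: 5 × 0.245 × 0.9866 = 1.20859
  25–29: 5 × 0.334 × 0.9747 = 1.62775
  30–34: 5 × 0.360 × 0.9592 = 1.72656
  35–39: 5 × 0.197 × 0.9472 = 0.93299
  40–44: 5 × 0.059 × 0.9425 = 0.27804
  45–49: 5 × 0.011 × 0.9263 = 0.05095
Sum = 5.82488
NRR = 0.484 × 5.82488 = 2.81924

2.819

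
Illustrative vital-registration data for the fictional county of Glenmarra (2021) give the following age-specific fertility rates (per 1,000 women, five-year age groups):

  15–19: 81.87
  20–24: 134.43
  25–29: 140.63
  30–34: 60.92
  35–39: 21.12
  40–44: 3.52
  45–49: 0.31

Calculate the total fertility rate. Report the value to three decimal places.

Sum of ASFRs = 81.87 + 134.43 + 140.63 + 60.92 + 21.12 + 3.52 + 0.31 = 442.80
TFR = 5 × 442.80 / 1000 = 2.214

2.214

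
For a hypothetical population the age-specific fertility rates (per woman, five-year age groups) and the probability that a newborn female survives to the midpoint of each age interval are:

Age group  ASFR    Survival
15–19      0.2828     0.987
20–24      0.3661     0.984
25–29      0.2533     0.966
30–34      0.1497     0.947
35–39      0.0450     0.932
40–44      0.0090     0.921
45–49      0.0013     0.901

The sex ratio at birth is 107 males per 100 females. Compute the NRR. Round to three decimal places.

Proportion female at birth = 100 / (100 + 107) = 0.48309.
Per-age-group product (5 × ASFR × survival probability):
  15–19: 5 × 0.2828 × 0.987 = 1.39562
  20–24: 5 × 0.3661 × 0.984 = 1.80121
  25–29: 5 × 0.2533 × 0.966 = 1.22344
  30–34: 5 × 0.1497 × 0.947 = 0.70883
  35–39: 5 × 0.0450 × 0.932 = 0.20970
  40–44: 5 × 0.0090 × 0.921 = 0.04145
  45–49: 5 × 0.0013 × 0.901 = 0.00586
Sum = 5.38611
NRR = 0.48309 × 5.38611 = 2.60198
With NRR above 1 the population is above replacement fertility.

2.602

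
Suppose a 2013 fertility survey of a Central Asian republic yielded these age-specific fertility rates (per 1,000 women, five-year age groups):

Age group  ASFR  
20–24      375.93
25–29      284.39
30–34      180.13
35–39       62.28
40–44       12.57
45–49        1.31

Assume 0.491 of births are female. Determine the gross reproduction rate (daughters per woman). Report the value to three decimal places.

2.250

Proportion female at birth = 0.491.
Sum of ASFRs = 375.93 + 284.39 + 180.13 + 62.28 + 12.57 + 1.31 = 916.61
TFR = 5 × 916.61 / 1000 = 4.58305
GRR = 0.491 × 4.58305 = 2.25028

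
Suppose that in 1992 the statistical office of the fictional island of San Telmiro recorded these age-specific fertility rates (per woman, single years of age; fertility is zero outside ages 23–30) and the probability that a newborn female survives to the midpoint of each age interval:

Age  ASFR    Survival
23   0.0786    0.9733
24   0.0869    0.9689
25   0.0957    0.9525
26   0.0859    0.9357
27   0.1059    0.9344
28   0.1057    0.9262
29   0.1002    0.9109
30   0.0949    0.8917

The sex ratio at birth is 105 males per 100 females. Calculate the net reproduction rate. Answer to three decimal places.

Proportion female at birth = 100 / (100 + 105) = 0.48780.
Per-age-group product (1 × ASFR × survival probability):
  23: 1 × 0.0786 × 0.9733 = 0.07650
  24: 1 × 0.0869 × 0.9689 = 0.08420
  25: 1 × 0.0957 × 0.9525 = 0.09115
  26: 1 × 0.0859 × 0.9357 = 0.08038
  27: 1 × 0.1059 × 0.9344 = 0.09895
  28: 1 × 0.1057 × 0.9262 = 0.09790
  29: 1 × 0.1002 × 0.9109 = 0.09127
  30: 1 × 0.0949 × 0.8917 = 0.08462
Sum = 0.70497
NRR = 0.48780 × 0.70497 = 0.34388
With NRR below 1 the population is below replacement fertility.

0.344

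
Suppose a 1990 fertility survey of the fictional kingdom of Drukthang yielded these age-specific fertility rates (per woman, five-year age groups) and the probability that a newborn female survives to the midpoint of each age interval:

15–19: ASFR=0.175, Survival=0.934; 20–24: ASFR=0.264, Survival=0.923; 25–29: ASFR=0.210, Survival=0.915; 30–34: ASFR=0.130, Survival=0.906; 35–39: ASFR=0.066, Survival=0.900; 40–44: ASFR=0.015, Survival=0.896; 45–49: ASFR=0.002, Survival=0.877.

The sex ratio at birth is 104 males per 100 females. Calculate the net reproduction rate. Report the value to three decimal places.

Proportion female at birth = 100 / (100 + 104) = 0.49020.
Each age group contributes 5 × ASFR × survival:
  15–19: 5 × 0.175 × 0.934 = 0.81725
  20–24: 5 × 0.264 × 0.923 = 1.21836
  25–29: 5 × 0.210 × 0.915 = 0.96075
  30–34: 5 × 0.130 × 0.906 = 0.58890
  35–39: 5 × 0.066 × 0.900 = 0.29700
  40–44: 5 × 0.015 × 0.896 = 0.06720
  45–49: 5 × 0.002 × 0.877 = 0.00877
Sum = 3.95823
NRR = 0.49020 × 3.95823 = 1.94032

1.940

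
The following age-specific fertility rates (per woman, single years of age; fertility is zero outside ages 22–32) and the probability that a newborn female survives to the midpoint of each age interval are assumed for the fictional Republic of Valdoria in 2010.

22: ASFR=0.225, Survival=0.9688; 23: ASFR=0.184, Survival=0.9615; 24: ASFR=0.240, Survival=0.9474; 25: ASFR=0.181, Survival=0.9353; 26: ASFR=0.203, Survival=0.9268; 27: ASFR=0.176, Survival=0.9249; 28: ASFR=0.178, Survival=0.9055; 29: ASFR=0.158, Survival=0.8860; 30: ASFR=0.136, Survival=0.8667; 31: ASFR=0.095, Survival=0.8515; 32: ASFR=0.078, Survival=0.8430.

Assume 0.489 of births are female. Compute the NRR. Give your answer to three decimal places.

Proportion female at birth = 0.489.
Weighting each age-specific rate by interval width and survival:
  22: 1 × 0.225 × 0.9688 = 0.21798
  23: 1 × 0.184 × 0.9615 = 0.17692
  24: 1 × 0.240 × 0.9474 = 0.22738
  25: 1 × 0.181 × 0.9353 = 0.16929
  26: 1 × 0.203 × 0.9268 = 0.18814
  27: 1 × 0.176 × 0.9249 = 0.16278
  28: 1 × 0.178 × 0.9055 = 0.16118
  29: 1 × 0.158 × 0.8860 = 0.13999
  30: 1 × 0.136 × 0.8667 = 0.11787
  31: 1 × 0.095 × 0.8515 = 0.08089
  32: 1 × 0.078 × 0.8430 = 0.06575
Sum = 1.70817
NRR = 0.489 × 1.70817 = 0.83530

0.835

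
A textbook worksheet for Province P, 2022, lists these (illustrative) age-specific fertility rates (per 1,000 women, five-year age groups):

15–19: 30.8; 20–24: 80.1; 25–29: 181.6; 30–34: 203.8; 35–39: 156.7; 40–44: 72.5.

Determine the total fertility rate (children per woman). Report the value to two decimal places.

3.63

Sum of ASFRs = 30.8 + 80.1 + 181.6 + 203.8 + 156.7 + 72.5 = 725.5
TFR = 5 × 725.5 / 1000 = 3.6275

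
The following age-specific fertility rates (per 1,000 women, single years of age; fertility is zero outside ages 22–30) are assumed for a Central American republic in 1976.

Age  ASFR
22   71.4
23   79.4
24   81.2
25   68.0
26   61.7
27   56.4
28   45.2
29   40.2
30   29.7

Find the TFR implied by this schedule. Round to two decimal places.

0.53

Sum of ASFRs = 71.4 + 79.4 + 81.2 + 68.0 + 61.7 + 56.4 + 45.2 + 40.2 + 29.7 = 533.2
TFR = 533.2 / 1000 = 0.5332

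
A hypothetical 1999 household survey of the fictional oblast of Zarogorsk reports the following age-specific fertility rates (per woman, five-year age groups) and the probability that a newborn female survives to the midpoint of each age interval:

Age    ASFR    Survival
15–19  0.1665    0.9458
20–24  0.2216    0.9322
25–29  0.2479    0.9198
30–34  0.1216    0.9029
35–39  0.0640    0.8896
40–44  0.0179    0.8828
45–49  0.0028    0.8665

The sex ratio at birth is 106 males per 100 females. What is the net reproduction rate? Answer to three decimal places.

1.886

Proportion female at birth = 100 / (100 + 106) = 0.48544.
Each age group contributes 5 × ASFR × survival:
  15–19: 5 × 0.1665 × 0.9458 = 0.78738
  20–24: 5 × 0.2216 × 0.9322 = 1.03288
  25–29: 5 × 0.2479 × 0.9198 = 1.14009
  30–34: 5 × 0.1216 × 0.9029 = 0.54896
  35–39: 5 × 0.0640 × 0.8896 = 0.28467
  40–44: 5 × 0.0179 × 0.8828 = 0.07901
  45–49: 5 × 0.0028 × 0.8665 = 0.01213
Sum = 3.88512
NRR = 0.48544 × 3.88512 = 1.88599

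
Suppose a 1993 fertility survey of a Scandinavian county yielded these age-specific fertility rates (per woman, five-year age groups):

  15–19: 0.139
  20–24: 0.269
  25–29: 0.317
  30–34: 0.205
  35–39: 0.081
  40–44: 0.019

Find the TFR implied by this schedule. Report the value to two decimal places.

5.15

Sum of ASFRs = 0.139 + 0.269 + 0.317 + 0.205 + 0.081 + 0.019 = 1.030
TFR = 5 × 1.030 = 5.15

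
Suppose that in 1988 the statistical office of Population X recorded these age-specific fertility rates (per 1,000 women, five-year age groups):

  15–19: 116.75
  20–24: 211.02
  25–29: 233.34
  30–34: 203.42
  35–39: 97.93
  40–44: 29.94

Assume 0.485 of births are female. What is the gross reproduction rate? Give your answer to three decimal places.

2.164

Proportion female at birth = 0.485.
Sum of ASFRs = 116.75 + 211.02 + 233.34 + 203.42 + 97.93 + 29.94 = 892.40
TFR = 5 × 892.40 / 1000 = 4.462
GRR = 0.485 × 4.462 = 2.16407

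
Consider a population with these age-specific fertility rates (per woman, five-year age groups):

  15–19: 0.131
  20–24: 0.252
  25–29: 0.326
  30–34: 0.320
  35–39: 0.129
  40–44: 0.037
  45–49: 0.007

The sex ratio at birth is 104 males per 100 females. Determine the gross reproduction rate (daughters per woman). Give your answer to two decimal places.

Proportion female at birth = 100 / (100 + 104) = 0.49020.
Sum of ASFRs = 0.131 + 0.252 + 0.326 + 0.320 + 0.129 + 0.037 + 0.007 = 1.202
TFR = 5 × 1.202 = 6.01
GRR = 0.49020 × 6.01 = 2.94610

2.95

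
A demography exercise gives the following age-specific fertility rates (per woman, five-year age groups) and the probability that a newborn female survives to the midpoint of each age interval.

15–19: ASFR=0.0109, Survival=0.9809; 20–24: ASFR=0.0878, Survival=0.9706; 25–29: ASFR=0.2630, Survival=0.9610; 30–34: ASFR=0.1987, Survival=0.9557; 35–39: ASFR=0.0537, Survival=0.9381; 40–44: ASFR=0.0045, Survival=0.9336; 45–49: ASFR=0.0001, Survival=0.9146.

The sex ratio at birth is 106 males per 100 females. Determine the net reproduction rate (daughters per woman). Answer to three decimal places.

Proportion female at birth = 100 / (100 + 106) = 0.48544.
Weighting each age-specific rate by interval width and survival:
  15–19: 5 × 0.0109 × 0.9809 = 0.05346
  20–24: 5 × 0.0878 × 0.9706 = 0.42609
  25–29: 5 × 0.2630 × 0.9610 = 1.26372
  30–34: 5 × 0.1987 × 0.9557 = 0.94949
  35–39: 5 × 0.0537 × 0.9381 = 0.25188
  40–44: 5 × 0.0045 × 0.9336 = 0.02101
  45–49: 5 × 0.0001 × 0.9146 = 0.00046
Sum = 2.96611
NRR = 0.48544 × 2.96611 = 1.43987

1.440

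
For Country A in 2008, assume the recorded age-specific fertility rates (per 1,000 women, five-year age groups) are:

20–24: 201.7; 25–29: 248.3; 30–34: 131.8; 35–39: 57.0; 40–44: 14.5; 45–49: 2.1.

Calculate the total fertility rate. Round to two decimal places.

3.28

Sum of ASFRs = 201.7 + 248.3 + 131.8 + 57.0 + 14.5 + 2.1 = 655.4
TFR = 5 × 655.4 / 1000 = 3.277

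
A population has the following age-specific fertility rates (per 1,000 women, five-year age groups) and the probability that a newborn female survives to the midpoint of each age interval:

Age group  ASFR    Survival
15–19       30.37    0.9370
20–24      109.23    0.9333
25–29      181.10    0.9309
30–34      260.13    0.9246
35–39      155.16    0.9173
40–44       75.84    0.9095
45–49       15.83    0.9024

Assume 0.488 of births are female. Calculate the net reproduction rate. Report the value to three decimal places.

Proportion female at birth = 0.488.
Each age group contributes 5 × ASFR × survival:
  15–19: 5 × 30.37/1000 × 0.9370 = 0.14228
  20–24: 5 × 109.23/1000 × 0.9333 = 0.50972
  25–29: 5 × 181.10/1000 × 0.9309 = 0.84293
  30–34: 5 × 260.13/1000 × 0.9246 = 1.20258
  35–39: 5 × 155.16/1000 × 0.9173 = 0.71164
  40–44: 5 × 75.84/1000 × 0.9095 = 0.34488
  45–49: 5 × 15.83/1000 × 0.9024 = 0.07142
Sum = 3.82545
NRR = 0.488 × 3.82545 = 1.86682

1.867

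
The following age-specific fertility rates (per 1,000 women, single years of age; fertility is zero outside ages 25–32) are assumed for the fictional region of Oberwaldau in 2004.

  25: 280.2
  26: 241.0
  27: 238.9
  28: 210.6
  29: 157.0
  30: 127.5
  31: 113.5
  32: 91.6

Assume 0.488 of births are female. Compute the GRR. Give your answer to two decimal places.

0.71

Proportion female at birth = 0.488.
Sum of ASFRs = 280.2 + 241.0 + 238.9 + 210.6 + 157.0 + 127.5 + 113.5 + 91.6 = 1460.3
TFR = 1460.3 / 1000 = 1.4603
GRR = 0.488 × 1.4603 = 0.71263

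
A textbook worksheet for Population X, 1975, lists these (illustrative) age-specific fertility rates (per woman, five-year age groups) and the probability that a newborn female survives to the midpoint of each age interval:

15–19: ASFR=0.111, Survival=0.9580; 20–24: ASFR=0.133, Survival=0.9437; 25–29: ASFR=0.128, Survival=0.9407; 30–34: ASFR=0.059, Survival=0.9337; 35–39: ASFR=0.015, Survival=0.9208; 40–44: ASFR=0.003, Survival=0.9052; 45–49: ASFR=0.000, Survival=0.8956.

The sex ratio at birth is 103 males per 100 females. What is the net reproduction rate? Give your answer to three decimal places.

Proportion female at birth = 100 / (100 + 103) = 0.49261.
Survival-weighted fertility by age (5·fₓ·Sₓ):
  15–19: 5 × 0.111 × 0.9580 = 0.53169
  20–24: 5 × 0.133 × 0.9437 = 0.62756
  25–29: 5 × 0.128 × 0.9407 = 0.60205
  30–34: 5 × 0.059 × 0.9337 = 0.27544
  35–39: 5 × 0.015 × 0.9208 = 0.06906
  40–44: 5 × 0.003 × 0.9052 = 0.01358
  45–49: 5 × 0.000 × 0.8956 = 0.00000
Sum = 2.11938
NRR = 0.49261 × 2.11938 = 1.04403

1.044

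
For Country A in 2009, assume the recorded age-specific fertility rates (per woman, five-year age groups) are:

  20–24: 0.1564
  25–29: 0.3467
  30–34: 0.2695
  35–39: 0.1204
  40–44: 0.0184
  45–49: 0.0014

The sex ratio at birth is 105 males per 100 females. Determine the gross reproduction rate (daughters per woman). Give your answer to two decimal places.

2.23

Proportion female at birth = 100 / (100 + 105) = 0.48780.
Sum of ASFRs = 0.1564 + 0.3467 + 0.2695 + 0.1204 + 0.0184 + 0.0014 = 0.9128
TFR = 5 × 0.9128 = 4.564
GRR = 0.48780 × 4.564 = 2.22632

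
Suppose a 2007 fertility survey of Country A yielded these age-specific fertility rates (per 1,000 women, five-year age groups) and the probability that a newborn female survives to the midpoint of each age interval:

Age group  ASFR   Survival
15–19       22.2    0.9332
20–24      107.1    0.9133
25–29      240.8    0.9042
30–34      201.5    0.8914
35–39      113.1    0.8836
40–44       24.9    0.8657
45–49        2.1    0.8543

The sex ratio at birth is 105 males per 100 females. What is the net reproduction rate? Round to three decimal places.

Proportion female at birth = 100 / (100 + 105) = 0.48780.
Weighting each age-specific rate by interval width and survival:
  15–19: 5 × 22.2/1000 × 0.9332 = 0.10359
  20–24: 5 × 107.1/1000 × 0.9133 = 0.48907
  25–29: 5 × 240.8/1000 × 0.9042 = 1.08866
  30–34: 5 × 201.5/1000 × 0.8914 = 0.89809
  35–39: 5 × 113.1/1000 × 0.8836 = 0.49968
  40–44: 5 × 24.9/1000 × 0.8657 = 0.10778
  45–49: 5 × 2.1/1000 × 0.8543 = 0.00897
Sum = 3.19584
NRR = 0.48780 × 3.19584 = 1.55893
With NRR above 1 the population is above replacement fertility.

1.559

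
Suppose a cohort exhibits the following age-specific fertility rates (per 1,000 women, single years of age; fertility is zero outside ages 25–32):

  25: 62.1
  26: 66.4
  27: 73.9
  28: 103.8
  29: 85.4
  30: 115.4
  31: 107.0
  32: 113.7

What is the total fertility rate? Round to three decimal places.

Sum of ASFRs = 62.1 + 66.4 + 73.9 + 103.8 + 85.4 + 115.4 + 107.0 + 113.7 = 727.7
TFR = 727.7 / 1000 = 0.7277

0.728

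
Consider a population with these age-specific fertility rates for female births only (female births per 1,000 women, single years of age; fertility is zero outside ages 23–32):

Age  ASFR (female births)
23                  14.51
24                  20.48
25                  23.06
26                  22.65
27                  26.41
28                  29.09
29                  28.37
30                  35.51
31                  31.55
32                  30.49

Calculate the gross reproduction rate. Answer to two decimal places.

0.26

Sum of female ASFRs = 14.51 + 20.48 + 23.06 + 22.65 + 26.41 + 29.09 + 28.37 + 35.51 + 31.55 + 30.49 = 262.12
GRR = 262.12 / 1000 = 0.26212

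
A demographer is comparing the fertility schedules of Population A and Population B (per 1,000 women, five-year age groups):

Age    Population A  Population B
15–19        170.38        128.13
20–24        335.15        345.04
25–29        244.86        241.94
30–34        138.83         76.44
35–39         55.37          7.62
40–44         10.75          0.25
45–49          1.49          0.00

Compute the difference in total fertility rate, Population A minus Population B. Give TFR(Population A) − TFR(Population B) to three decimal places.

0.787

Population A:
  Sum of ASFRs = 170.38 + 335.15 + 244.86 + 138.83 + 55.37 + 10.75 + 1.49 = 956.83
  TFR = 5 × 956.83 / 1000 = 4.78415
Population B:
  Sum of ASFRs = 128.13 + 345.04 + 241.94 + 76.44 + 7.62 + 0.25 + 0.00 = 799.42
  TFR = 5 × 799.42 / 1000 = 3.9971
Difference = 4.78415 − 3.9971 = 0.78705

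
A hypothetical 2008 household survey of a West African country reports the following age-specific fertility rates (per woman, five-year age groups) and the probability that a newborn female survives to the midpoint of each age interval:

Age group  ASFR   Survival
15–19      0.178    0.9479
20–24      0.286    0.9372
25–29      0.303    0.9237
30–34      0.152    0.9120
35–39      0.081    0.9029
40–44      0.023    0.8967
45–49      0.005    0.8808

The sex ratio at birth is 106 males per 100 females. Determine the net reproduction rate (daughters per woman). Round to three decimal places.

Proportion female at birth = 100 / (100 + 106) = 0.48544.
Survival-weighted fertility by age (5·fₓ·Sₓ):
  15–19: 5 × 0.178 × 0.9479 = 0.84363
  20–24: 5 × 0.286 × 0.9372 = 1.34020
  25–29: 5 × 0.303 × 0.9237 = 1.39941
  30–34: 5 × 0.152 × 0.9120 = 0.69312
  35–39: 5 × 0.081 × 0.9029 = 0.36567
  40–44: 5 × 0.023 × 0.8967 = 0.10312
  45–49: 5 × 0.005 × 0.8808 = 0.02202
Sum = 4.76717
NRR = 0.48544 × 4.76717 = 2.31418
NRR > 1, so each generation more than replaces itself.

2.314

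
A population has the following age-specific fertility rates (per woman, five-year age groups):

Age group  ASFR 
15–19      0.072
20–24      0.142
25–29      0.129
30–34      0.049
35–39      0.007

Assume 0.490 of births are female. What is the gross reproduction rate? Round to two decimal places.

Proportion female at birth = 0.490.
Sum of ASFRs = 0.072 + 0.142 + 0.129 + 0.049 + 0.007 = 0.399
TFR = 5 × 0.399 = 1.995
GRR = 0.490 × 1.995 = 0.97755

0.98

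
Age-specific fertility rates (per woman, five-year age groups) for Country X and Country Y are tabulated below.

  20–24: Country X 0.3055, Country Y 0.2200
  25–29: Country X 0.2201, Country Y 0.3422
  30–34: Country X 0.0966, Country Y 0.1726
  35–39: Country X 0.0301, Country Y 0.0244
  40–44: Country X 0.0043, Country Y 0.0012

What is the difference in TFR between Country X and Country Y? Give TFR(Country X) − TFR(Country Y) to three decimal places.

Country X:
  Sum of ASFRs = 0.3055 + 0.2201 + 0.0966 + 0.0301 + 0.0043 = 0.6566
  TFR = 5 × 0.6566 = 3.283
Country Y:
  Sum of ASFRs = 0.2200 + 0.3422 + 0.1726 + 0.0244 + 0.0012 = 0.7604
  TFR = 5 × 0.7604 = 3.802
Difference = 3.283 − 3.802 = -0.519

-0.519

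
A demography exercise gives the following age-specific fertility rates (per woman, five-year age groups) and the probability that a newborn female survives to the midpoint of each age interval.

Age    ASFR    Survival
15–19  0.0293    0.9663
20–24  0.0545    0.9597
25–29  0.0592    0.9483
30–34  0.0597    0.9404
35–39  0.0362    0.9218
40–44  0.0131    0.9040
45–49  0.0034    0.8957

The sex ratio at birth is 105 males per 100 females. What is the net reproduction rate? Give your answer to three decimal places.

Proportion female at birth = 100 / (100 + 105) = 0.48780.
Weighting each age-specific rate by interval width and survival:
  15–19: 5 × 0.0293 × 0.9663 = 0.14156
  20–24: 5 × 0.0545 × 0.9597 = 0.26152
  25–29: 5 × 0.0592 × 0.9483 = 0.28070
  30–34: 5 × 0.0597 × 0.9404 = 0.28071
  35–39: 5 × 0.0362 × 0.9218 = 0.16685
  40–44: 5 × 0.0131 × 0.9040 = 0.05921
  45–49: 5 × 0.0034 × 0.8957 = 0.01523
Sum = 1.20578
NRR = 0.48780 × 1.20578 = 0.58818
With NRR below 1 the population is below replacement fertility.

0.588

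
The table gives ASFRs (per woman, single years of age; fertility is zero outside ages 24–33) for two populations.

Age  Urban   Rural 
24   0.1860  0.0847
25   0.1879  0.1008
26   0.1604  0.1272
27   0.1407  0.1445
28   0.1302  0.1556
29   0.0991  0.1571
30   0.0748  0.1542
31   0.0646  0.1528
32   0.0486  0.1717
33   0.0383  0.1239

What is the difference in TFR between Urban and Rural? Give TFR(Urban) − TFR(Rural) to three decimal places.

Urban:
  Sum of ASFRs = 0.1860 + 0.1879 + 0.1604 + 0.1407 + 0.1302 + 0.0991 + 0.0748 + 0.0646 + 0.0486 + 0.0383 = 1.1306
  TFR = 1.1306
Rural:
  Sum of ASFRs = 0.0847 + 0.1008 + 0.1272 + 0.1445 + 0.1556 + 0.1571 + 0.1542 + 0.1528 + 0.1717 + 0.1239 = 1.3725
  TFR = 1.3725
Difference = 1.1306 − 1.3725 = -0.2419

-0.242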